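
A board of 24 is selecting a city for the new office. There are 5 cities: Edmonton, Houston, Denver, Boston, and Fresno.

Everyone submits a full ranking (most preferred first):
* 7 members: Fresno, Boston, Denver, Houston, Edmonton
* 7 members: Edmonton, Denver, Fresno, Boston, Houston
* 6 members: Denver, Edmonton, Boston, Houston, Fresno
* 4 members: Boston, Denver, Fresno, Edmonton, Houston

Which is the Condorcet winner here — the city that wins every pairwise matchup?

Denver

Denver vs Edmonton: 17–7
Denver vs Houston: 24–0
Denver vs Boston: 13–11
Denver vs Fresno: 17–7
Denver beats every other city.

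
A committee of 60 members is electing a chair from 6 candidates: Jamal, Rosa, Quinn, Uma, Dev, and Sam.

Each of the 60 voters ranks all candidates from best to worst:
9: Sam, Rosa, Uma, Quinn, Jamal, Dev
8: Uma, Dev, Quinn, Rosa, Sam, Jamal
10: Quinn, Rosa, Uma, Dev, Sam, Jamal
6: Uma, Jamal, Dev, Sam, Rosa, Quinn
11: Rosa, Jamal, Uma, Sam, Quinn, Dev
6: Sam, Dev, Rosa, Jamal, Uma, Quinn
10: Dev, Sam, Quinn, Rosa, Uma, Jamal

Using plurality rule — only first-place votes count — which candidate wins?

First-place votes: Jamal 0, Rosa 11, Quinn 10, Uma 14, Dev 10, Sam 15.

Sam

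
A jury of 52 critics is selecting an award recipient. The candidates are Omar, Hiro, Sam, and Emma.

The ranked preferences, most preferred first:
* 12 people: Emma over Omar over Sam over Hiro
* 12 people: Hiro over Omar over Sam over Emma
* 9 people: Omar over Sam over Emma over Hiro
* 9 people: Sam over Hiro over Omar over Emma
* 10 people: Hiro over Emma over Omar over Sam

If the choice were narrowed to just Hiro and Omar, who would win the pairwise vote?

Hiro is ranked above Omar on 31 ballots; Omar above Hiro on 21.

Hiro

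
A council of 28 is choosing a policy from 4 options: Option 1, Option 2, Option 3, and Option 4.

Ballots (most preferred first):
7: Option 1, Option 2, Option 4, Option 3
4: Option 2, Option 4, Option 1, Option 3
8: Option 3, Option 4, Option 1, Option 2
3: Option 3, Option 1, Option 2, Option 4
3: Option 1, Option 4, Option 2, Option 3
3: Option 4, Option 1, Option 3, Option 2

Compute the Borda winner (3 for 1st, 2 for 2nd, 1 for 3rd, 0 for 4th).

Option 1: 7×3 + 4×1 + 8×1 + 3×2 + 3×3 + 3×2 = 54
Option 2: 7×2 + 4×3 + 8×0 + 3×1 + 3×1 + 3×0 = 32
Option 3: 7×0 + 4×0 + 8×3 + 3×3 + 3×0 + 3×1 = 36
Option 4: 7×1 + 4×2 + 8×2 + 3×0 + 3×2 + 3×3 = 46

Option 1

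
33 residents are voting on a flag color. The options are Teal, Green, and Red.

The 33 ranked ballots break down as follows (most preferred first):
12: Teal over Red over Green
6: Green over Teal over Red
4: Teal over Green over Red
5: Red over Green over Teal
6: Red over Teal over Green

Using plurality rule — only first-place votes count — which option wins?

First-place votes: Teal 16, Green 6, Red 11.

Teal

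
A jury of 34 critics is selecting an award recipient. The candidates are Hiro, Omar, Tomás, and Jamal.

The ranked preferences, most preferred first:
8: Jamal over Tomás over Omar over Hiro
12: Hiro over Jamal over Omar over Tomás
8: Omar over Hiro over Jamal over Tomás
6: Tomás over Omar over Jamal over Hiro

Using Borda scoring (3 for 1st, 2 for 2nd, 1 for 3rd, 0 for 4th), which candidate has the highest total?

Hiro: 8×0 + 12×3 + 8×2 + 6×0 = 52
Omar: 8×1 + 12×1 + 8×3 + 6×2 = 56
Tomás: 8×2 + 12×0 + 8×0 + 6×3 = 34
Jamal: 8×3 + 12×2 + 8×1 + 6×1 = 62

Jamal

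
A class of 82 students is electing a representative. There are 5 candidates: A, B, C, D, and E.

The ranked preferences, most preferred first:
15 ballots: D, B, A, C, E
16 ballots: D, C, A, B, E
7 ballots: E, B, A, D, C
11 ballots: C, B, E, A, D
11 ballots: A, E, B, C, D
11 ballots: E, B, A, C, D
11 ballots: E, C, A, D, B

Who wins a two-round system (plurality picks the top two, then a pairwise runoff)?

E

Round 1 first-place votes: A 11, B 0, C 11, D 31, E 29. D and E advance.
Runoff: D is ranked above E on 31 ballots, E above D on 51.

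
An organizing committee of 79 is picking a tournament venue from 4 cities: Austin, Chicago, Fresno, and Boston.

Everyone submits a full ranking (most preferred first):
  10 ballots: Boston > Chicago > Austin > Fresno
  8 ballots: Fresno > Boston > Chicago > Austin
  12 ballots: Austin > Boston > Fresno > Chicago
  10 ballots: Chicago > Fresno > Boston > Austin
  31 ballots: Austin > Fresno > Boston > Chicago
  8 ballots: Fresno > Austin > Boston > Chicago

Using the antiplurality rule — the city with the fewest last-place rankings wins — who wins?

Boston

Last-place votes: Austin 18, Chicago 51, Fresno 10, Boston 0.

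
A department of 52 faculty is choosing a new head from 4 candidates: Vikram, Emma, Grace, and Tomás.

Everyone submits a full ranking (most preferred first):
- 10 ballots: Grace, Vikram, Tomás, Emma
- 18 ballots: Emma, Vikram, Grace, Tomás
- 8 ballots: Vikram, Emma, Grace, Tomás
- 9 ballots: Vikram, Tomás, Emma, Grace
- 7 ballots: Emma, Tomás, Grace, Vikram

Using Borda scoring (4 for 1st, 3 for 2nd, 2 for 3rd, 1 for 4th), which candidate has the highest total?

Vikram: 10×3 + 18×3 + 8×4 + 9×4 + 7×1 = 159
Emma: 10×1 + 18×4 + 8×3 + 9×2 + 7×4 = 152
Grace: 10×4 + 18×2 + 8×2 + 9×1 + 7×2 = 115
Tomás: 10×2 + 18×1 + 8×1 + 9×3 + 7×3 = 94

Vikram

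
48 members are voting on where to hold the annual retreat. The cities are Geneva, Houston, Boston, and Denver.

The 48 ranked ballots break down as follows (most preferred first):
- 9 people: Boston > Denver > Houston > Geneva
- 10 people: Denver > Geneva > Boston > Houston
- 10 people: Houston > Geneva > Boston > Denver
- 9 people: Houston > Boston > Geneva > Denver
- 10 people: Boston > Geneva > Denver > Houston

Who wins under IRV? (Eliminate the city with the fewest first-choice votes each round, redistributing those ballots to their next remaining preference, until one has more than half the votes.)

Round 1: Geneva 0, Houston 19, Boston 19, Denver 10. Geneva eliminated.
Round 2: Houston 19, Boston 19, Denver 10. Denver eliminated.
Round 3: Houston 19, Boston 29. Boston has a majority (≥25).

Boston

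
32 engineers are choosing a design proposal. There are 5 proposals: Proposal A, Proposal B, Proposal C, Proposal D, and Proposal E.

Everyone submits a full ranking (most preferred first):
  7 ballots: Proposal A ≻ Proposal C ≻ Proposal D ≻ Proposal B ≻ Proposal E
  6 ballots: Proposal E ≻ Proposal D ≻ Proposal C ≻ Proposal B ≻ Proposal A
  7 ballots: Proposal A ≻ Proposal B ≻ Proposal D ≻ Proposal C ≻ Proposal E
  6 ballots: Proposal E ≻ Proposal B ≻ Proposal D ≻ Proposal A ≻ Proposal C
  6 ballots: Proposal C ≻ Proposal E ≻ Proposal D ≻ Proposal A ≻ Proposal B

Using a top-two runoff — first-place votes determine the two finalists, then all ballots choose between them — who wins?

Round 1 first-place votes: Proposal A 14, Proposal B 0, Proposal C 6, Proposal D 0, Proposal E 12. Proposal A and Proposal E advance.
Runoff: Proposal A is ranked above Proposal E on 14 ballots, Proposal E above Proposal A on 18.

Proposal E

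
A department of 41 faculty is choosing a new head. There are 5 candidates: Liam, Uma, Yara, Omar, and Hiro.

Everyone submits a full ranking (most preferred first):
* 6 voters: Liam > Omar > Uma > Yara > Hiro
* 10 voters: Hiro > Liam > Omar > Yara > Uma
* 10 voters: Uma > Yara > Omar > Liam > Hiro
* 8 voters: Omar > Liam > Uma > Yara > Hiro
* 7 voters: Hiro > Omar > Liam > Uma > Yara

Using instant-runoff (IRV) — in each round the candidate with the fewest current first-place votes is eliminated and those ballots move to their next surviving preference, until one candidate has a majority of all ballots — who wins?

Round 1: Liam 6, Uma 10, Yara 0, Omar 8, Hiro 17. Yara eliminated.
Round 2: Liam 6, Uma 10, Omar 8, Hiro 17. Liam eliminated.
Round 3: Uma 10, Omar 14, Hiro 17. Uma eliminated.
Round 4: Omar 24, Hiro 17. Omar has a majority (≥21).

Omar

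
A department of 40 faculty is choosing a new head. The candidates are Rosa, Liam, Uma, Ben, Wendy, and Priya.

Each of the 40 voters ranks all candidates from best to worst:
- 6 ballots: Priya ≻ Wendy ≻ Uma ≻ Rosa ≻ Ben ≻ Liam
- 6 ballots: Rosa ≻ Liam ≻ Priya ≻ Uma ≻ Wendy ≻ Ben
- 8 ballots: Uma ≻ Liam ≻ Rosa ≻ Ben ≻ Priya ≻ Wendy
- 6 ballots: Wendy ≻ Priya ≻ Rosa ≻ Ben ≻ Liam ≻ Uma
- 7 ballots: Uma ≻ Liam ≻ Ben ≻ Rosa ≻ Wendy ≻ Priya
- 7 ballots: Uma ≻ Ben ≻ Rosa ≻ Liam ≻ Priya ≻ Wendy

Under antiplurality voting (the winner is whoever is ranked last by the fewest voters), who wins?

Last-place votes: Rosa 0, Liam 6, Uma 6, Ben 6, Wendy 15, Priya 7.

Rosa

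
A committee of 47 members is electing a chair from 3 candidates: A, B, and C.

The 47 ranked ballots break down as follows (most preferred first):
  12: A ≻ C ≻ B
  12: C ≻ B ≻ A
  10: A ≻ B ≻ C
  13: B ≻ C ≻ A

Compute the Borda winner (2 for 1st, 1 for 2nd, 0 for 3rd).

A: 12×2 + 12×0 + 10×2 + 13×0 = 44
B: 12×0 + 12×1 + 10×1 + 13×2 = 48
C: 12×1 + 12×2 + 10×0 + 13×1 = 49

C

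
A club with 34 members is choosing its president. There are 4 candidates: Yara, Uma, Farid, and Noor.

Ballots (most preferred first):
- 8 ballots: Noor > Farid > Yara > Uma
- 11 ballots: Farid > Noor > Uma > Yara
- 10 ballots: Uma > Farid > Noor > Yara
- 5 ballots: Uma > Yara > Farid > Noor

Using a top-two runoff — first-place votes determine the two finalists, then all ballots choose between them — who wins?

Farid

Round 1 first-place votes: Yara 0, Uma 15, Farid 11, Noor 8. Uma and Farid advance.
Runoff: Uma is ranked above Farid on 15 ballots, Farid above Uma on 19.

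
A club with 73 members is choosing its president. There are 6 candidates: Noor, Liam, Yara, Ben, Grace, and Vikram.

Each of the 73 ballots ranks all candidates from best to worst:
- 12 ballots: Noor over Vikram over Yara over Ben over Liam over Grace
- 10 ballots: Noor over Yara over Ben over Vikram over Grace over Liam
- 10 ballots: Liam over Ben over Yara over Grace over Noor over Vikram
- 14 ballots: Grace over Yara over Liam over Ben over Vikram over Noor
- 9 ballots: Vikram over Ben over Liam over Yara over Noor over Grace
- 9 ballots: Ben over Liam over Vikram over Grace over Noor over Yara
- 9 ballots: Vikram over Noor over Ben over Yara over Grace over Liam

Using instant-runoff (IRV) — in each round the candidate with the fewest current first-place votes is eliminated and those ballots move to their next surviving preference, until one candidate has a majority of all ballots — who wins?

Round 1: Noor 22, Liam 10, Yara 0, Ben 9, Grace 14, Vikram 18. Yara eliminated.
Round 2: Noor 22, Liam 10, Ben 9, Grace 14, Vikram 18. Ben eliminated.
Round 3: Noor 22, Liam 19, Grace 14, Vikram 18. Grace eliminated.
Round 4: Noor 22, Liam 33, Vikram 18. Vikram eliminated.
Round 5: Noor 31, Liam 42. Liam has a majority (≥37).

Liam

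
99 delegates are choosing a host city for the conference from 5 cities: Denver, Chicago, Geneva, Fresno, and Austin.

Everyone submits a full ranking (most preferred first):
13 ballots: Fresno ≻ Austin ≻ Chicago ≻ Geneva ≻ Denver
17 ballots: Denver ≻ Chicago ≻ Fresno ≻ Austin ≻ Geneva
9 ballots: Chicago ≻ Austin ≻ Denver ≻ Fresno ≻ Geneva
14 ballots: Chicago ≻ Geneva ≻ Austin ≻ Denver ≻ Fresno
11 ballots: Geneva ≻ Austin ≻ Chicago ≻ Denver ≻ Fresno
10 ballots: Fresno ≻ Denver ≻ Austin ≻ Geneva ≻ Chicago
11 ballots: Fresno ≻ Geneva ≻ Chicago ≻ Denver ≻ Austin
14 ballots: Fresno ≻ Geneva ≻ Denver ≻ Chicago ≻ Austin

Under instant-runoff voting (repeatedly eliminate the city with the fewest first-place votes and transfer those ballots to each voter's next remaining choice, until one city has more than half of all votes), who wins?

Chicago

Round 1: Denver 17, Chicago 23, Geneva 11, Fresno 48, Austin 0. Austin eliminated.
Round 2: Denver 17, Chicago 23, Geneva 11, Fresno 48. Geneva eliminated.
Round 3: Denver 17, Chicago 34, Fresno 48. Denver eliminated.
Round 4: Chicago 51, Fresno 48. Chicago has a majority (≥50).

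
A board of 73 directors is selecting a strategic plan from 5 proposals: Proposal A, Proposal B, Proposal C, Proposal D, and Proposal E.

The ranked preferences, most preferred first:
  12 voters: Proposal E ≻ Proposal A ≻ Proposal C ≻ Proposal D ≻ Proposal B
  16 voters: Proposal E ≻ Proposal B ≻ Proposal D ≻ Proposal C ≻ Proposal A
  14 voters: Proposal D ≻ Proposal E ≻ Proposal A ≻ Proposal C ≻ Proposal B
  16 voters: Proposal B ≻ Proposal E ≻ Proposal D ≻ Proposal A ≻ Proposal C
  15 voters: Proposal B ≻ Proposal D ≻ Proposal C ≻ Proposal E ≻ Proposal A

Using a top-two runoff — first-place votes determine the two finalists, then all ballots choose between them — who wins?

Round 1 first-place votes: Proposal A 0, Proposal B 31, Proposal C 0, Proposal D 14, Proposal E 28. Proposal B and Proposal E advance.
Runoff: Proposal B is ranked above Proposal E on 31 ballots, Proposal E above Proposal B on 42.

Proposal E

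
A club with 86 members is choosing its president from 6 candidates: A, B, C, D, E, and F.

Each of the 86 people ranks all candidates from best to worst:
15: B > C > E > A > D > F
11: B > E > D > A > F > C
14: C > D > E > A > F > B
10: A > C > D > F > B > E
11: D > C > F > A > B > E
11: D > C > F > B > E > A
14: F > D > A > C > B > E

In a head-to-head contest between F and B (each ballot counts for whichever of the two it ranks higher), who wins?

F is ranked above B on 60 ballots; B above F on 26.

F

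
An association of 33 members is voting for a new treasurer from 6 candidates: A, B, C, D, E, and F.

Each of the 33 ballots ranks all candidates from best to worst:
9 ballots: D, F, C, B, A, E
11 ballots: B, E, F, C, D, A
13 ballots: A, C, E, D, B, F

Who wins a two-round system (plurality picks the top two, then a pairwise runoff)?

B

Round 1 first-place votes: A 13, B 11, C 0, D 9, E 0, F 0. A and B advance.
Runoff: A is ranked above B on 13 ballots, B above A on 20.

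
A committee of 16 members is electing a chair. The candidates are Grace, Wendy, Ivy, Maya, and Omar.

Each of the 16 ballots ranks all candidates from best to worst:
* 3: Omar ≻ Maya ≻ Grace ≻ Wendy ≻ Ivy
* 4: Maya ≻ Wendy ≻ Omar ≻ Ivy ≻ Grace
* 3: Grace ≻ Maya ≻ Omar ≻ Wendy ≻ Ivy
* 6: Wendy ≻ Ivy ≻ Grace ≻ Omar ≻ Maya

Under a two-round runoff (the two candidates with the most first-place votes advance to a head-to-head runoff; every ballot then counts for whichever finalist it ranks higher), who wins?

Maya

Round 1 first-place votes: Grace 3, Wendy 6, Ivy 0, Maya 4, Omar 3. Wendy and Maya advance.
Runoff: Wendy is ranked above Maya on 6 ballots, Maya above Wendy on 10.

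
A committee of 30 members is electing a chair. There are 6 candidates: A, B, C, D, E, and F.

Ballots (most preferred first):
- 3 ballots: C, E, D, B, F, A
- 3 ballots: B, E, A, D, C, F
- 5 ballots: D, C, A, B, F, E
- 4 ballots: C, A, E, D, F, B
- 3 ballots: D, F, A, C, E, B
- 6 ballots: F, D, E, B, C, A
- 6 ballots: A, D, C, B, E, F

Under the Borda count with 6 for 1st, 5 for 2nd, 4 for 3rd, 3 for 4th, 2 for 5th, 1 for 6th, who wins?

A: 3×1 + 3×4 + 5×4 + 4×5 + 3×4 + 6×1 + 6×6 = 109
B: 3×3 + 3×6 + 5×3 + 4×1 + 3×1 + 6×3 + 6×3 = 85
C: 3×6 + 3×2 + 5×5 + 4×6 + 3×3 + 6×2 + 6×4 = 118
D: 3×4 + 3×3 + 5×6 + 4×3 + 3×6 + 6×5 + 6×5 = 141
E: 3×5 + 3×5 + 5×1 + 4×4 + 3×2 + 6×4 + 6×2 = 93
F: 3×2 + 3×1 + 5×2 + 4×2 + 3×5 + 6×6 + 6×1 = 84

D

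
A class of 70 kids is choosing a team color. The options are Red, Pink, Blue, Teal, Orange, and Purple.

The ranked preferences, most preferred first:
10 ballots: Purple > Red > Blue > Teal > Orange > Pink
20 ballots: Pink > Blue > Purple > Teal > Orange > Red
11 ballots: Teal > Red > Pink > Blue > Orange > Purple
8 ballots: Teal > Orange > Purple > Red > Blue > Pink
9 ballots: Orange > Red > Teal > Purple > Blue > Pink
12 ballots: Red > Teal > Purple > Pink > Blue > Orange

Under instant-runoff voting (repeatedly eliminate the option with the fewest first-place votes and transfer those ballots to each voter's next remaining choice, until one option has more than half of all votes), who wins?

Red

Round 1: Red 12, Pink 20, Blue 0, Teal 19, Orange 9, Purple 10. Blue eliminated.
Round 2: Red 12, Pink 20, Teal 19, Orange 9, Purple 10. Orange eliminated.
Round 3: Red 21, Pink 20, Teal 19, Purple 10. Purple eliminated.
Round 4: Red 31, Pink 20, Teal 19. Teal eliminated.
Round 5: Red 50, Pink 20. Red has a majority (≥36).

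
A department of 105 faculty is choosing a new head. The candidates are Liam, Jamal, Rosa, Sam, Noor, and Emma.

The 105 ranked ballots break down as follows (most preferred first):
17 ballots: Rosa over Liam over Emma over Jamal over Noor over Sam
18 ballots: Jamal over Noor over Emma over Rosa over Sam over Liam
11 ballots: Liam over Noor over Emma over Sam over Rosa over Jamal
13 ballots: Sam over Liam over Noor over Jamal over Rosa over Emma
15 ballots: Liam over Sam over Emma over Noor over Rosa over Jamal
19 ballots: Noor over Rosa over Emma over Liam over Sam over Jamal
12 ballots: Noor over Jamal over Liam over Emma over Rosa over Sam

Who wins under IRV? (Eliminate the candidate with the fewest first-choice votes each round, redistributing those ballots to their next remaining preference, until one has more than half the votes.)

Round 1: Liam 26, Jamal 18, Rosa 17, Sam 13, Noor 31, Emma 0. Emma eliminated.
Round 2: Liam 26, Jamal 18, Rosa 17, Sam 13, Noor 31. Sam eliminated.
Round 3: Liam 39, Jamal 18, Rosa 17, Noor 31. Rosa eliminated.
Round 4: Liam 56, Jamal 18, Noor 31. Liam has a majority (≥53).

Liam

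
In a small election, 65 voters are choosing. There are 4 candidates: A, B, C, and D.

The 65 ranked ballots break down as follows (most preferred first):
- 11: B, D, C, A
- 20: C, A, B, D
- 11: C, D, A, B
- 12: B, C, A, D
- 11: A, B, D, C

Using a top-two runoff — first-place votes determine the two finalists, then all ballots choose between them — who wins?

B

Round 1 first-place votes: A 11, B 23, C 31, D 0. C and B advance.
Runoff: C is ranked above B on 31 ballots, B above C on 34.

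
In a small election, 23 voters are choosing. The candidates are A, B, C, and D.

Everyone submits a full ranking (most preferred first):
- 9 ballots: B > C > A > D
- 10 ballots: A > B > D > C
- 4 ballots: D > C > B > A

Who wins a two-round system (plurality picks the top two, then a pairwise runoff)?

Round 1 first-place votes: A 10, B 9, C 0, D 4. A and B advance.
Runoff: A is ranked above B on 10 ballots, B above A on 13.

B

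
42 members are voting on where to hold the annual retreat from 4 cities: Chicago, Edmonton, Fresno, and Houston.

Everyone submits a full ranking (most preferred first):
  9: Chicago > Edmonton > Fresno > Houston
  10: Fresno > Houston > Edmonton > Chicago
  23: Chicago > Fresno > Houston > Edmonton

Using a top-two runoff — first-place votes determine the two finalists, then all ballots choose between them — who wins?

Round 1 first-place votes: Chicago 32, Edmonton 0, Fresno 10, Houston 0. Chicago and Fresno advance.
Runoff: Chicago is ranked above Fresno on 32 ballots, Fresno above Chicago on 10.

Chicago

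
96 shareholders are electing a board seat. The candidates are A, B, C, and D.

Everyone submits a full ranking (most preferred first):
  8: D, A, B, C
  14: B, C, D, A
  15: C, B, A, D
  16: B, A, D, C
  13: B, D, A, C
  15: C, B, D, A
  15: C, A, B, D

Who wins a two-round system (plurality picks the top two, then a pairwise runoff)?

B

Round 1 first-place votes: A 0, B 43, C 45, D 8. C and B advance.
Runoff: C is ranked above B on 45 ballots, B above C on 51.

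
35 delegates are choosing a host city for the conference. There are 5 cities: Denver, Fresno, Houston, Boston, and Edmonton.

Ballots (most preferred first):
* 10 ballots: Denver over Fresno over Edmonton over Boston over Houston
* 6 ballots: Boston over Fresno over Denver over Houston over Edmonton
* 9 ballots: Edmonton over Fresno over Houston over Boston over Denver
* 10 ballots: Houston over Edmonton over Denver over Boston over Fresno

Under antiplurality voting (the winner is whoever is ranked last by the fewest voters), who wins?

Last-place votes: Denver 9, Fresno 10, Houston 10, Boston 0, Edmonton 6.

Boston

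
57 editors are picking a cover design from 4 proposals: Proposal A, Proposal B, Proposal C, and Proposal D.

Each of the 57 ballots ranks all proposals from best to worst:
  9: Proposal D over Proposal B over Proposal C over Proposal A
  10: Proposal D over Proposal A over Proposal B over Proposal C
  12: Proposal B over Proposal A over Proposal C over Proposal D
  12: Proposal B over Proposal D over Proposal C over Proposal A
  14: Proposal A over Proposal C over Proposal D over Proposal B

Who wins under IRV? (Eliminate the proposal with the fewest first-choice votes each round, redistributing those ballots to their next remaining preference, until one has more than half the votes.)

Round 1: Proposal A 14, Proposal B 24, Proposal C 0, Proposal D 19. Proposal C eliminated.
Round 2: Proposal A 14, Proposal B 24, Proposal D 19. Proposal A eliminated.
Round 3: Proposal B 24, Proposal D 33. Proposal D has a majority (≥29).

Proposal D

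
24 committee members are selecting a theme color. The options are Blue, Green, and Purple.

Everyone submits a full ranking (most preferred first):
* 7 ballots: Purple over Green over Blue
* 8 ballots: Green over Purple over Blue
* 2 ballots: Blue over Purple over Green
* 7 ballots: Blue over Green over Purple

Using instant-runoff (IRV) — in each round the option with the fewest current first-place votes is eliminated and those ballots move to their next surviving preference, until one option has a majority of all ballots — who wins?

Green

Round 1: Blue 9, Green 8, Purple 7. Purple eliminated.
Round 2: Blue 9, Green 15. Green has a majority (≥13).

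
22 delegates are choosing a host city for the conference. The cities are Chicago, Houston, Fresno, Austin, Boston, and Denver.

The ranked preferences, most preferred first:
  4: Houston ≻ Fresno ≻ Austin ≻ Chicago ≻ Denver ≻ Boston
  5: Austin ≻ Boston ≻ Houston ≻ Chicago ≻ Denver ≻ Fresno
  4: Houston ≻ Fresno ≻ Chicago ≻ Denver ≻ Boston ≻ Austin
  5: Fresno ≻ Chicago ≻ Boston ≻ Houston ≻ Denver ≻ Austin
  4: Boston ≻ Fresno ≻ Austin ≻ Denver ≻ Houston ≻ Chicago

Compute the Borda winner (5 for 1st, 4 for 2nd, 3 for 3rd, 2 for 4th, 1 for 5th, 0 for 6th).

Fresno

Chicago: 4×2 + 5×2 + 4×3 + 5×4 + 4×0 = 50
Houston: 4×5 + 5×3 + 4×5 + 5×2 + 4×1 = 69
Fresno: 4×4 + 5×0 + 4×4 + 5×5 + 4×4 = 73
Austin: 4×3 + 5×5 + 4×0 + 5×0 + 4×3 = 49
Boston: 4×0 + 5×4 + 4×1 + 5×3 + 4×5 = 59
Denver: 4×1 + 5×1 + 4×2 + 5×1 + 4×2 = 30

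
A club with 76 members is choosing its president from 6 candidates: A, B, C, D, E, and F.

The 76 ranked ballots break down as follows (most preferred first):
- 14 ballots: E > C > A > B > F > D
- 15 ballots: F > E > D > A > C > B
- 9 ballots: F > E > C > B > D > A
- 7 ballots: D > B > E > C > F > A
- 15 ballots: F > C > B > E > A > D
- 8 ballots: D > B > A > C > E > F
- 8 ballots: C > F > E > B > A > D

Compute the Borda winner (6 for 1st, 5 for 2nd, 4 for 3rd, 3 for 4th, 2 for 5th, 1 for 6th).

E

A: 14×4 + 15×3 + 9×1 + 7×1 + 15×2 + 8×4 + 8×2 = 195
B: 14×3 + 15×1 + 9×3 + 7×5 + 15×4 + 8×5 + 8×3 = 243
C: 14×5 + 15×2 + 9×4 + 7×3 + 15×5 + 8×3 + 8×6 = 304
D: 14×1 + 15×4 + 9×2 + 7×6 + 15×1 + 8×6 + 8×1 = 205
E: 14×6 + 15×5 + 9×5 + 7×4 + 15×3 + 8×2 + 8×4 = 325
F: 14×2 + 15×6 + 9×6 + 7×2 + 15×6 + 8×1 + 8×5 = 324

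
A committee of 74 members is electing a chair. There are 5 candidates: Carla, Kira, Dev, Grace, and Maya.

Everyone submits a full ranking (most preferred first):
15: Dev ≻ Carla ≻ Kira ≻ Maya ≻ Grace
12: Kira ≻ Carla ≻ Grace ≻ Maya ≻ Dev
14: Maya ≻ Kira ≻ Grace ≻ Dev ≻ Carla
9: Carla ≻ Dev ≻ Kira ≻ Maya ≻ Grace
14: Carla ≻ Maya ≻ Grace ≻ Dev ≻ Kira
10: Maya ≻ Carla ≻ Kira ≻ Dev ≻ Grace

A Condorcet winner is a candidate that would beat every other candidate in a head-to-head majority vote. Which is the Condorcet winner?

Carla vs Kira: 48–26
Carla vs Dev: 45–29
Carla vs Grace: 60–14
Carla vs Maya: 50–24
Carla beats every other candidate.

Carla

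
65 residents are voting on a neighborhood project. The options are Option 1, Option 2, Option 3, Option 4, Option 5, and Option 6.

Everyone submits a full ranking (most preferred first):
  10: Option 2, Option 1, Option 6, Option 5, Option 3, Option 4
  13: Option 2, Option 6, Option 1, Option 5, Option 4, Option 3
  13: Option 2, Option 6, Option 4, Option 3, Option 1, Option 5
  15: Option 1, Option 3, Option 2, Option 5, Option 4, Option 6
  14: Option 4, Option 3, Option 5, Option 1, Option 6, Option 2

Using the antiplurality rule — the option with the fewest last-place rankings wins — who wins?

Last-place votes: Option 1 0, Option 2 14, Option 3 13, Option 4 10, Option 5 13, Option 6 15.

Option 1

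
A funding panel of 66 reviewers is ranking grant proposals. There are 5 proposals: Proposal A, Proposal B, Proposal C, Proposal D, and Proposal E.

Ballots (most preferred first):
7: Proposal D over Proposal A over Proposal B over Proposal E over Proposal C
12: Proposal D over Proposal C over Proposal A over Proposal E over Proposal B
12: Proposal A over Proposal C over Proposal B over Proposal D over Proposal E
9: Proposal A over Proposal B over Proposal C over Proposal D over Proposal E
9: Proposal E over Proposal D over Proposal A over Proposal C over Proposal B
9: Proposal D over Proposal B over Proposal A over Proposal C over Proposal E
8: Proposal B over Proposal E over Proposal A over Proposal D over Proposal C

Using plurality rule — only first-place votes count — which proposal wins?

First-place votes: Proposal A 21, Proposal B 8, Proposal C 0, Proposal D 28, Proposal E 9.

Proposal D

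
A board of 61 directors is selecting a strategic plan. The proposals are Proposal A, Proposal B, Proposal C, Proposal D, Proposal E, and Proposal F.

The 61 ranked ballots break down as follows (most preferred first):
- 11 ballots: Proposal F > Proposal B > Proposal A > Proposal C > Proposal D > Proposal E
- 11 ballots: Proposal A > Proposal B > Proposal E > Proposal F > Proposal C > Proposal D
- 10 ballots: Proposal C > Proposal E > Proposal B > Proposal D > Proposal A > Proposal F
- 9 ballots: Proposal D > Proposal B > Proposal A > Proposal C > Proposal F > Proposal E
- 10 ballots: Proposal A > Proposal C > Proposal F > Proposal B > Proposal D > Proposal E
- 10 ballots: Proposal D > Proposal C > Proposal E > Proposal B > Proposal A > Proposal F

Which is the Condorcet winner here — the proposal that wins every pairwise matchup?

Proposal B

Proposal B vs Proposal A: 40–21
Proposal B vs Proposal C: 31–30
Proposal B vs Proposal D: 42–19
Proposal B vs Proposal E: 41–20
Proposal B vs Proposal F: 40–21
Proposal B beats every other proposal.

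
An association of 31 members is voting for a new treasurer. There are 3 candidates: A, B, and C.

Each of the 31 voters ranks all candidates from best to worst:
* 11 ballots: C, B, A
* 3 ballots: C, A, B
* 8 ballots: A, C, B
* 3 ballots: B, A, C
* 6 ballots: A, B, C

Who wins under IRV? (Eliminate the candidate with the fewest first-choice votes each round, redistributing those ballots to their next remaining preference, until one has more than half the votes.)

Round 1: A 14, B 3, C 14. B eliminated.
Round 2: A 17, C 14. A has a majority (≥16).

A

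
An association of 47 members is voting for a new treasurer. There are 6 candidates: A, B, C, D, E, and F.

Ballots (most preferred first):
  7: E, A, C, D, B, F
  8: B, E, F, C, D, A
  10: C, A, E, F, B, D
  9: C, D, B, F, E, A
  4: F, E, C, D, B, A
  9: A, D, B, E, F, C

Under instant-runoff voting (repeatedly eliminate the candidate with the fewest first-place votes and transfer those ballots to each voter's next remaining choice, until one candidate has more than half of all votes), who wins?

E

Round 1: A 9, B 8, C 19, D 0, E 7, F 4. D eliminated.
Round 2: A 9, B 8, C 19, E 7, F 4. F eliminated.
Round 3: A 9, B 8, C 19, E 11. B eliminated.
Round 4: A 9, C 19, E 19. A eliminated.
Round 5: C 19, E 28. E has a majority (≥24).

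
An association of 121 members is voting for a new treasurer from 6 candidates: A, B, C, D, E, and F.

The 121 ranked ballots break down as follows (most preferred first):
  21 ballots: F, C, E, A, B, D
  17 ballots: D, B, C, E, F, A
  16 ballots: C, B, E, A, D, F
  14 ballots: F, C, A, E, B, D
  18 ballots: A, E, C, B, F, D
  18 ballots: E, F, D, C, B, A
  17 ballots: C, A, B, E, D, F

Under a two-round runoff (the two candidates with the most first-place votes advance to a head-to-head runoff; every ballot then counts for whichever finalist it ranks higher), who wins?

C

Round 1 first-place votes: A 18, B 0, C 33, D 17, E 18, F 35. F and C advance.
Runoff: F is ranked above C on 53 ballots, C above F on 68.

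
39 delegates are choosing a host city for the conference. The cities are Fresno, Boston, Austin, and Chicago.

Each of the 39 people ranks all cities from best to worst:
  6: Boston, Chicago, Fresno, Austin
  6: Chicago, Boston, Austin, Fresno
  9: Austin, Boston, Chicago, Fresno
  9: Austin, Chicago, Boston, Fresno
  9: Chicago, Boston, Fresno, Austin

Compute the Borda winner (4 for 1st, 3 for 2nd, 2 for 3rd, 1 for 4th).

Fresno: 6×2 + 6×1 + 9×1 + 9×1 + 9×2 = 54
Boston: 6×4 + 6×3 + 9×3 + 9×2 + 9×3 = 114
Austin: 6×1 + 6×2 + 9×4 + 9×4 + 9×1 = 99
Chicago: 6×3 + 6×4 + 9×2 + 9×3 + 9×4 = 123

Chicago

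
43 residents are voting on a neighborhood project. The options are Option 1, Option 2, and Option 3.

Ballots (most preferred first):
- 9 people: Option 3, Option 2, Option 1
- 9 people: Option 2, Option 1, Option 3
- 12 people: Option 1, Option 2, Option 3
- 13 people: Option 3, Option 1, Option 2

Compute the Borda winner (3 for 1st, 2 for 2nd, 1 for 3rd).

Option 1: 9×1 + 9×2 + 12×3 + 13×2 = 89
Option 2: 9×2 + 9×3 + 12×2 + 13×1 = 82
Option 3: 9×3 + 9×1 + 12×1 + 13×3 = 87

Option 1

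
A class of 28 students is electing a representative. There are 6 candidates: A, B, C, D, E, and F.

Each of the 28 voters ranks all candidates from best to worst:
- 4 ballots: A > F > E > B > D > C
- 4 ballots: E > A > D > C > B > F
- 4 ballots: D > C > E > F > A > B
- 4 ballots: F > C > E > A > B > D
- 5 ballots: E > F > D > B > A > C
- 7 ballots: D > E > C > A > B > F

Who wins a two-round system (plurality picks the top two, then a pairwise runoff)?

Round 1 first-place votes: A 4, B 0, C 0, D 11, E 9, F 4. D and E advance.
Runoff: D is ranked above E on 11 ballots, E above D on 17.

E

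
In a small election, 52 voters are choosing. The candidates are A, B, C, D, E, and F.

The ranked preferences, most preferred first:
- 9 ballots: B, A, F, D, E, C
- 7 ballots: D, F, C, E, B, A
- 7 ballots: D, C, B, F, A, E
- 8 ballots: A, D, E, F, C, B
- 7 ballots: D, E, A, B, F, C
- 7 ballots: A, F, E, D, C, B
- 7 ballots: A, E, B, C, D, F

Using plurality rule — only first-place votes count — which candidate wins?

A

First-place votes: A 22, B 9, C 0, D 21, E 0, F 0.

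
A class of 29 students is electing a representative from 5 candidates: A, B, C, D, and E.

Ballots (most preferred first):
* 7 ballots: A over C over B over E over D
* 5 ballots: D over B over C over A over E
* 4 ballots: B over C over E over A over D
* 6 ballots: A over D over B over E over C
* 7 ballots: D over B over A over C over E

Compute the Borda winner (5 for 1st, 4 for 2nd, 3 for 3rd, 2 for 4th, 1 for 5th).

A: 7×5 + 5×2 + 4×2 + 6×5 + 7×3 = 104
B: 7×3 + 5×4 + 4×5 + 6×3 + 7×4 = 107
C: 7×4 + 5×3 + 4×4 + 6×1 + 7×2 = 79
D: 7×1 + 5×5 + 4×1 + 6×4 + 7×5 = 95
E: 7×2 + 5×1 + 4×3 + 6×2 + 7×1 = 50

B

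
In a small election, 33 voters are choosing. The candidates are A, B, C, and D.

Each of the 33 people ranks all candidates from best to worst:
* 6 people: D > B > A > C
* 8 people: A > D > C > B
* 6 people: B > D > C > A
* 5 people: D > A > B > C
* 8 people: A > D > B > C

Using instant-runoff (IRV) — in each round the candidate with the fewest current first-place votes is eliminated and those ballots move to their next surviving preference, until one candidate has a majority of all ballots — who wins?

Round 1: A 16, B 6, C 0, D 11. C eliminated.
Round 2: A 16, B 6, D 11. B eliminated.
Round 3: A 16, D 17. D has a majority (≥17).

D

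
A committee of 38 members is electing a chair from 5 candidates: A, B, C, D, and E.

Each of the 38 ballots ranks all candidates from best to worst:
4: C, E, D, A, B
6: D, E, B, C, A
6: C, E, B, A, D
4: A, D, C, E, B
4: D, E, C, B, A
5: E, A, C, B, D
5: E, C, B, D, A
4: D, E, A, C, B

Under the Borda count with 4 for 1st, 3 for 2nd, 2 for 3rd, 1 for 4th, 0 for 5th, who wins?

A: 4×1 + 6×0 + 6×1 + 4×4 + 4×0 + 5×3 + 5×0 + 4×2 = 49
B: 4×0 + 6×2 + 6×2 + 4×0 + 4×1 + 5×1 + 5×2 + 4×0 = 43
C: 4×4 + 6×1 + 6×4 + 4×2 + 4×2 + 5×2 + 5×3 + 4×1 = 91
D: 4×2 + 6×4 + 6×0 + 4×3 + 4×4 + 5×0 + 5×1 + 4×4 = 81
E: 4×3 + 6×3 + 6×3 + 4×1 + 4×3 + 5×4 + 5×4 + 4×3 = 116

E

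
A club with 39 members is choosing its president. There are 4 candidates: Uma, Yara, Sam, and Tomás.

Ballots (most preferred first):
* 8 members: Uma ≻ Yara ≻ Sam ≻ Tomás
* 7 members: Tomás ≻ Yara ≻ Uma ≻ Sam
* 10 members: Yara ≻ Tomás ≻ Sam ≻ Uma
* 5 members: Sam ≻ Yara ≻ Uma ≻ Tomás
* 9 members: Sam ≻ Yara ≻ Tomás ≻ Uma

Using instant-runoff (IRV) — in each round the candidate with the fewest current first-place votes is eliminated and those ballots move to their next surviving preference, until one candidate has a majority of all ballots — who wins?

Round 1: Uma 8, Yara 10, Sam 14, Tomás 7. Tomás eliminated.
Round 2: Uma 8, Yara 17, Sam 14. Uma eliminated.
Round 3: Yara 25, Sam 14. Yara has a majority (≥20).

Yara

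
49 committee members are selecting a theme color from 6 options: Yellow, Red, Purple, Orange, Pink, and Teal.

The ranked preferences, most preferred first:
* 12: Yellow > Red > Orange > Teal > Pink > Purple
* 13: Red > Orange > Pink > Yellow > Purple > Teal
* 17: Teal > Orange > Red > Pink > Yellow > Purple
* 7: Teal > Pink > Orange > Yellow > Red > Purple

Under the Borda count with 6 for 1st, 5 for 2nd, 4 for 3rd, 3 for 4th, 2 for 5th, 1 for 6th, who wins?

Yellow: 12×6 + 13×3 + 17×2 + 7×3 = 166
Red: 12×5 + 13×6 + 17×4 + 7×2 = 220
Purple: 12×1 + 13×2 + 17×1 + 7×1 = 62
Orange: 12×4 + 13×5 + 17×5 + 7×4 = 226
Pink: 12×2 + 13×4 + 17×3 + 7×5 = 162
Teal: 12×3 + 13×1 + 17×6 + 7×6 = 193

Orange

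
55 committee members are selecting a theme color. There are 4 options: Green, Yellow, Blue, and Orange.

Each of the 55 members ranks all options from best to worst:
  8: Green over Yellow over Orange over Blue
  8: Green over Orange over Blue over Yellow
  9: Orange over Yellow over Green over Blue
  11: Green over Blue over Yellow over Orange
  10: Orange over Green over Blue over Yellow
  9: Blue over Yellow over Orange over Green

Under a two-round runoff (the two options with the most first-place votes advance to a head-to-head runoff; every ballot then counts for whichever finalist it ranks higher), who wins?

Round 1 first-place votes: Green 27, Yellow 0, Blue 9, Orange 19. Green and Orange advance.
Runoff: Green is ranked above Orange on 27 ballots, Orange above Green on 28.

Orange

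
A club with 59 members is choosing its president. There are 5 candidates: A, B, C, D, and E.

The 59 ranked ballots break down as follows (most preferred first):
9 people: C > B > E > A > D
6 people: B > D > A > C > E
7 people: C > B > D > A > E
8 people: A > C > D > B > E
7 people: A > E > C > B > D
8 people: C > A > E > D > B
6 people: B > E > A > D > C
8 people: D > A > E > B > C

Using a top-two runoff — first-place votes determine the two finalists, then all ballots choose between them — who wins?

A

Round 1 first-place votes: A 15, B 12, C 24, D 8, E 0. C and A advance.
Runoff: C is ranked above A on 24 ballots, A above C on 35.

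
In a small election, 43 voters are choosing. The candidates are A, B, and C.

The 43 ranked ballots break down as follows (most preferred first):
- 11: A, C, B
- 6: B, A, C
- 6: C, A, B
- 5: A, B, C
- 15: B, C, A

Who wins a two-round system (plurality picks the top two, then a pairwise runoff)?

A

Round 1 first-place votes: A 16, B 21, C 6. B and A advance.
Runoff: B is ranked above A on 21 ballots, A above B on 22.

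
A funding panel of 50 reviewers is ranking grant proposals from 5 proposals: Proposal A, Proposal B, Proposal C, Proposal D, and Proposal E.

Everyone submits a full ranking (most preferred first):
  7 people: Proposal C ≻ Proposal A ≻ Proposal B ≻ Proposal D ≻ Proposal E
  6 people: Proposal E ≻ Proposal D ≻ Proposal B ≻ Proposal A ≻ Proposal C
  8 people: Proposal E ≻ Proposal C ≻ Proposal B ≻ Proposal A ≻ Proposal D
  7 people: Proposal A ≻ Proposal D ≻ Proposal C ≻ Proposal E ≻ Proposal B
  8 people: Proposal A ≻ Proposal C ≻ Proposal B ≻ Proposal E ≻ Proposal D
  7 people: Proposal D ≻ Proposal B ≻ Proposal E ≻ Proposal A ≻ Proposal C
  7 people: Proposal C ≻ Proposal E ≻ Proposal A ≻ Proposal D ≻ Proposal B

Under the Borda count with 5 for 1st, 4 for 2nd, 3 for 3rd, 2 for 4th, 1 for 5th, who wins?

Proposal A: 7×4 + 6×2 + 8×2 + 7×5 + 8×5 + 7×2 + 7×3 = 166
Proposal B: 7×3 + 6×3 + 8×3 + 7×1 + 8×3 + 7×4 + 7×1 = 129
Proposal C: 7×5 + 6×1 + 8×4 + 7×3 + 8×4 + 7×1 + 7×5 = 168
Proposal D: 7×2 + 6×4 + 8×1 + 7×4 + 8×1 + 7×5 + 7×2 = 131
Proposal E: 7×1 + 6×5 + 8×5 + 7×2 + 8×2 + 7×3 + 7×4 = 156

Proposal C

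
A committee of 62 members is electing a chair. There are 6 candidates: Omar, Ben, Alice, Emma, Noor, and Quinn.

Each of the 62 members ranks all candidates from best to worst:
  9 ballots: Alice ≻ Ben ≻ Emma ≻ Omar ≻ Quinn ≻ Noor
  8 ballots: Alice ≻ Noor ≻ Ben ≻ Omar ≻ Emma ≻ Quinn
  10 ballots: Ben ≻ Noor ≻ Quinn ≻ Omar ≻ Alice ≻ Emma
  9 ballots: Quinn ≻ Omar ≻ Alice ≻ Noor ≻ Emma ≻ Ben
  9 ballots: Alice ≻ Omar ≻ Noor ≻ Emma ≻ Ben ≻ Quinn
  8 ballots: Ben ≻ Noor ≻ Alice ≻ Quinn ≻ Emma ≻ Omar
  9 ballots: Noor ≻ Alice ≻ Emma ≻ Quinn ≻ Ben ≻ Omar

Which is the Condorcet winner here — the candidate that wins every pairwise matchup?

Alice

Alice vs Omar: 43–19
Alice vs Ben: 44–18
Alice vs Emma: 62–0
Alice vs Noor: 35–27
Alice vs Quinn: 43–19
Alice beats every other candidate.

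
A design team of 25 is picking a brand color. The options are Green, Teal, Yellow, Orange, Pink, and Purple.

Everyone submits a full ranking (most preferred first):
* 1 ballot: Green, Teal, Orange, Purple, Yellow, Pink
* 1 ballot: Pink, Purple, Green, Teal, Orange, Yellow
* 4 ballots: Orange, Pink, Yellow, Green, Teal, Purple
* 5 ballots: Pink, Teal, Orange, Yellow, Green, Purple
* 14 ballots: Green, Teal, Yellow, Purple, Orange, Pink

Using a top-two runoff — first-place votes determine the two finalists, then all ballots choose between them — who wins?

Green

Round 1 first-place votes: Green 15, Teal 0, Yellow 0, Orange 4, Pink 6, Purple 0. Green and Pink advance.
Runoff: Green is ranked above Pink on 15 ballots, Pink above Green on 10.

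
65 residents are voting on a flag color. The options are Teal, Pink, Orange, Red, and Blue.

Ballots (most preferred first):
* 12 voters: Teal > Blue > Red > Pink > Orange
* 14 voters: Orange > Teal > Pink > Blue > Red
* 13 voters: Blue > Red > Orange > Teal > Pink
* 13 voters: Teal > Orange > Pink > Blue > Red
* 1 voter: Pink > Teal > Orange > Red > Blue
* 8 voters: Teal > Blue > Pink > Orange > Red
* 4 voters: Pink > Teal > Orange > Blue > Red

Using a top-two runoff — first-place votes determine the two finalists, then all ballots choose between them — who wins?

Round 1 first-place votes: Teal 33, Pink 5, Orange 14, Red 0, Blue 13. Teal and Orange advance.
Runoff: Teal is ranked above Orange on 38 ballots, Orange above Teal on 27.

Teal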